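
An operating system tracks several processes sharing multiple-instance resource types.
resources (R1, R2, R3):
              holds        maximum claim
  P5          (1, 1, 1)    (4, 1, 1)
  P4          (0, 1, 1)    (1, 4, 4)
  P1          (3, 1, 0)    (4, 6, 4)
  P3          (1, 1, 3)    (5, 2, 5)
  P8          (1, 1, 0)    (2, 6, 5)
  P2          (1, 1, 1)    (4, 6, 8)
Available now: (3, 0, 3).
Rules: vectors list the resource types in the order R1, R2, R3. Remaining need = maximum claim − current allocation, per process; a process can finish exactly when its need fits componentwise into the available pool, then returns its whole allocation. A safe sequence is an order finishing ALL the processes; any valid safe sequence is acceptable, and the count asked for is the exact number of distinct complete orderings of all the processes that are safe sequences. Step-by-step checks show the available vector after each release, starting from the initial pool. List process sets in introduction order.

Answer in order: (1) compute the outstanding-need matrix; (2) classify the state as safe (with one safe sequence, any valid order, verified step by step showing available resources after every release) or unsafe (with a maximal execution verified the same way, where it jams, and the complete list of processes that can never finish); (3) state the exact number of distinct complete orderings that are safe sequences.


(1) Need matrix, components ordered R1, R2, R3:
  P5: (3, 0, 0)
  P4: (1, 3, 3)
  P1: (1, 5, 4)
  P3: (4, 1, 2)
  P8: (1, 5, 5)
  P2: (3, 5, 7)
(2) UNSAFE.
Key observation: the wall is R2: completing P5, P3 brings the pool only to (5, 2, 7), and all the rest need more.
Going as far as possible: P5, P3; after that, nothing fits. Walking it through:
  pool = (3, 0, 3)
  P5 needs (3, 0, 0) <= (3, 0, 3) -> finishes; pool += (1, 1, 1) = (4, 1, 4)
  P3 needs (4, 1, 2) <= (4, 1, 4) -> finishes; pool += (1, 1, 3) = (5, 2, 7)
  blocked: P4 wants (1, 3, 3), pool (5, 2, 7) — not enough R2
  blocked: P1 wants (1, 5, 4), pool (5, 2, 7) — not enough R2
  blocked: P8 wants (1, 5, 5), pool (5, 2, 7) — not enough R2
  blocked: P2 wants (3, 5, 7), pool (5, 2, 7) — not enough R2
Processes that can never finish: P4, P1, P8 and P2.
(3) The exact count: 0 of the possible complete orderings are safe sequences.


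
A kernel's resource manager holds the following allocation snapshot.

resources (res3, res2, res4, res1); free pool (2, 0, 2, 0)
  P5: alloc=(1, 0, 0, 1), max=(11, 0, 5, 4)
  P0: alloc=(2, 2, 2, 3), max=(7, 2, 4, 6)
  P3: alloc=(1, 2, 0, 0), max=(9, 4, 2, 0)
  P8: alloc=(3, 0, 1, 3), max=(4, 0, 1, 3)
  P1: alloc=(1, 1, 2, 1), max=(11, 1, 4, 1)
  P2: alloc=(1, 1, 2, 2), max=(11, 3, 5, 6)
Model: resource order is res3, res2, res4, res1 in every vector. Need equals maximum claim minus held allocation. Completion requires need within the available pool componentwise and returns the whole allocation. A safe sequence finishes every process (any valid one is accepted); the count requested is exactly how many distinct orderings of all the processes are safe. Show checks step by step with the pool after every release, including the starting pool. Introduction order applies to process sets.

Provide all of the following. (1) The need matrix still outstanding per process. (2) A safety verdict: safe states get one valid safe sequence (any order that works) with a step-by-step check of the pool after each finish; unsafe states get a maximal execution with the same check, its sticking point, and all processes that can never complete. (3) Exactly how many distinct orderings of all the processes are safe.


(1) Remaining need (order res3, res2, res4, res1):
  P5: (10, 0, 5, 3)
  P0: (5, 0, 2, 3)
  P3: (8, 2, 2, 0)
  P8: (1, 0, 0, 0)
  P1: (10, 0, 2, 0)
  P2: (10, 2, 3, 4)
(2) The state is UNSAFE.
Key observation: no order helps: past P8, P0, the free pool tops out at (7, 2, 5, 6), below what each blocked process needs in res3.
The run P8, P0 cannot be extended any further. Check, step by step:
  pool = (2, 0, 2, 0)
  P8: need (1, 0, 0, 0) fits (2, 0, 2, 0); releases (3, 0, 1, 3), pool now (5, 0, 3, 3)
  P0: need (5, 0, 2, 3) fits (5, 0, 3, 3); releases (2, 2, 2, 3), pool now (7, 2, 5, 6)
  P5 still needs (10, 0, 5, 3) but only (7, 2, 5, 6) is free — short on res3
  P3 still needs (8, 2, 2, 0) but only (7, 2, 5, 6) is free — short on res3
  P1 still needs (10, 0, 2, 0) but only (7, 2, 5, 6) is free — short on res3
  P2 still needs (10, 2, 3, 4) but only (7, 2, 5, 6) is free — short on res3
Processes that can never finish: P5, P3, P1 and P2.
(3) The exact count: 0 of the possible complete orderings are safe sequences.


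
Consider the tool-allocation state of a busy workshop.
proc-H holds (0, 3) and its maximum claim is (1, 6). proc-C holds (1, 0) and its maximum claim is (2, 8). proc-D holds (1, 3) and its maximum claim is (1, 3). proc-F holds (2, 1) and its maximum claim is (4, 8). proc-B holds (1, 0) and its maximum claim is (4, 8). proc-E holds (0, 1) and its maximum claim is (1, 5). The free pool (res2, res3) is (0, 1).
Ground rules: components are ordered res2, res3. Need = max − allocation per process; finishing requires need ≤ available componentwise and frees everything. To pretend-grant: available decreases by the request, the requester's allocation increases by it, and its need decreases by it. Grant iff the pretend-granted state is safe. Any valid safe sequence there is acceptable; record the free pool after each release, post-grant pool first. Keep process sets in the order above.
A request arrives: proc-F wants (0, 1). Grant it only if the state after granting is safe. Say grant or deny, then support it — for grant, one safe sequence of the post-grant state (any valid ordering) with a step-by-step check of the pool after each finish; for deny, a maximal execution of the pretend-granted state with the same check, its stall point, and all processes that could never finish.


DENY — the pretend-granted state is unsafe.
Key observation: after proc-D, proc-H, proc-E the pool peaks at (1, 7), and each blocked process is short somewhere: proc-C on res3; proc-F on res2; proc-B on res2, res3.
Pretend the grant happened; the run proc-D, proc-H, proc-E goes as far as possible. Walking it through:
  pool = (0, 0)
  proc-D needs (0, 0) <= (0, 0) -> finishes; pool += (1, 3) = (1, 3)
  proc-H needs (1, 3) <= (1, 3) -> finishes; pool += (0, 3) = (1, 6)
  proc-E needs (1, 4) <= (1, 6) -> finishes; pool += (0, 1) = (1, 7)
  proc-C still needs (1, 8) but only (1, 7) is free — short on res3
  proc-F still needs (2, 6) but only (1, 7) is free — short on res2
  proc-B still needs (3, 8) but only (1, 7) is free — short on res2 and res3
Processes that could never finish after the grant: proc-C, proc-F and proc-B.


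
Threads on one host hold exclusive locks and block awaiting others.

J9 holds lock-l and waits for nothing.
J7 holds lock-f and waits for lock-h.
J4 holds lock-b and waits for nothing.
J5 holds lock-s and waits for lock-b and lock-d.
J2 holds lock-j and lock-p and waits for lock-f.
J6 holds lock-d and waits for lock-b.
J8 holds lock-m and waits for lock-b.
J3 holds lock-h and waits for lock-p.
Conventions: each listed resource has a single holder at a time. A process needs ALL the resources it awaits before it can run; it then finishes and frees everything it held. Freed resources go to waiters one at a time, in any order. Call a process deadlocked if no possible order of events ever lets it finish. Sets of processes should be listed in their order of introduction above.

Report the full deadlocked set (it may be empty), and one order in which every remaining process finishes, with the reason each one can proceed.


The deadlocked set is J7, J2 and J3.
Key observation: the wait chain closes on itself along J7 -> J3 -> J2 -> J7; no other process is dragged down with it.
One completion order for the rest: J4, J6, J5, J8, J9.
Check, step by step:
  J4: no waits; runs immediately, freeing lock-b
  J6 waits on lock-b — all released -> runs and releases lock-d
  J5 waits on lock-b and lock-d — all released -> runs and releases lock-s
  J8 waits on lock-b — all released -> runs and releases lock-m
  J9: no waits; runs immediately, freeing lock-l


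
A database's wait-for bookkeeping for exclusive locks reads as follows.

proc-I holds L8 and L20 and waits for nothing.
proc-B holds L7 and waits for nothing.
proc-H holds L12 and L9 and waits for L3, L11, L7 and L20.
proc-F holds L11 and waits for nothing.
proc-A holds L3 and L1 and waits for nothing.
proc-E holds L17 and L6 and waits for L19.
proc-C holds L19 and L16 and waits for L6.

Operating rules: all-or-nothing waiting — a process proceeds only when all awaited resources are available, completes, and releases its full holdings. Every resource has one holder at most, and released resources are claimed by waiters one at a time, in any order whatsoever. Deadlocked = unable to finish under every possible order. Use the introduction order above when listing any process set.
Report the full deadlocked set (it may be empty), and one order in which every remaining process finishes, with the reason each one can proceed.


Deadlocked: proc-E and proc-C.
Key observation: the knot is the closed ring of waits proc-E -> proc-C -> proc-E; no other process is dragged down with it.
The rest can finish in the order proc-A, proc-B, proc-I, proc-F, proc-H.
Verifying each step:
  proc-A waits on nothing -> runs at once and releases L3 and L1
  proc-B waits on nothing -> runs at once and releases L7
  proc-I waits on nothing -> runs at once and releases L8 and L20
  proc-F waits on nothing -> runs at once and releases L11
  proc-H: everything it awaited (L3, L11, L7 and L20) is free; runs, freeing L12 and L9


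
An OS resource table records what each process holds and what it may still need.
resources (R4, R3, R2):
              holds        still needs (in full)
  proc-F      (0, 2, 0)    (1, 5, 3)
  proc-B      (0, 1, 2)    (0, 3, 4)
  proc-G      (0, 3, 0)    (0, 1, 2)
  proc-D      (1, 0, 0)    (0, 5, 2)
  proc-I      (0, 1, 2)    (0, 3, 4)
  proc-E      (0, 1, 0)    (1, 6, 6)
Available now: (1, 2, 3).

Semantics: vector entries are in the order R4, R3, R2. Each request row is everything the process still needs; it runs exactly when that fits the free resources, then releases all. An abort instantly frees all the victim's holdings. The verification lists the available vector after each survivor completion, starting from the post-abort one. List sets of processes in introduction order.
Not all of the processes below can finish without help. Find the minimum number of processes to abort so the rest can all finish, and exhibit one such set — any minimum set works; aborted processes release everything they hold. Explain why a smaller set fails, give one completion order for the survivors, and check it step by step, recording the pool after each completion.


Abort proc-B.
Key observation: aborting proc-B returns (0, 1, 2), and proc-I — hopeless before — runs at step 2 with the returned capacity in the pool.
Why nothing smaller works: aborting no one leaves the state deadlocked as given.
The survivors complete as proc-G, proc-I, proc-F, proc-D, proc-E. Walking it through (starting from the post-abort pool):
  pool = (1, 3, 5)
  proc-G: need (0, 1, 2) fits (1, 3, 5); releases (0, 3, 0), pool now (1, 6, 5)
  proc-I: need (0, 3, 4) fits (1, 6, 5); releases (0, 1, 2), pool now (1, 7, 7)
  proc-F: need (1, 5, 3) fits (1, 7, 7); releases (0, 2, 0), pool now (1, 9, 7)
  proc-D: need (0, 5, 2) fits (1, 9, 7); releases (1, 0, 0), pool now (2, 9, 7)
  proc-E: need (1, 6, 6) fits (2, 9, 7); releases (0, 1, 0), pool now (2, 10, 7)


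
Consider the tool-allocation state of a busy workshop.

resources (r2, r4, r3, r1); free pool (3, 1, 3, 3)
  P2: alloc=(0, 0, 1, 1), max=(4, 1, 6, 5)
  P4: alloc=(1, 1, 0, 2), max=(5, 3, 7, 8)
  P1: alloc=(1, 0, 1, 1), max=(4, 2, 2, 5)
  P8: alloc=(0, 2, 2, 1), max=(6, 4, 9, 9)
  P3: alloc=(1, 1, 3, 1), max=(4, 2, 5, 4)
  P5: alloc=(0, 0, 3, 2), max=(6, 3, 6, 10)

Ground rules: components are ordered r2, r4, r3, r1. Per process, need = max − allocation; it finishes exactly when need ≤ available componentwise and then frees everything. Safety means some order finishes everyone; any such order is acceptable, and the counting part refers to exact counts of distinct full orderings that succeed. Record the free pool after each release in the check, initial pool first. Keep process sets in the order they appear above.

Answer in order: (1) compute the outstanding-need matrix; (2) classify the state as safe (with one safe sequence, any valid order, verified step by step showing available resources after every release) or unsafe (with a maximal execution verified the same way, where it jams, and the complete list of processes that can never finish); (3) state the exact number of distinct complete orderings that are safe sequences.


(1) Need matrix, components ordered r2, r4, r3, r1:
  P2: (4, 1, 5, 4)
  P4: (4, 2, 7, 6)
  P1: (3, 2, 1, 4)
  P8: (6, 2, 7, 8)
  P3: (3, 1, 2, 3)
  P5: (6, 3, 3, 8)
(2) SAFE. One safe sequence: P3, P1, P2, P4, P5, P8.
Key observation: P3 marks the first exact bind of the order: its need (3, 1, 2, 3) fits the free (3, 1, 3, 3) with zero slack on a requested resource.
Step-by-step check:
  pool = (3, 1, 3, 3)
  run P3 (needs (3, 1, 2, 3), free (3, 1, 3, 3)); after release of (1, 1, 3, 1) the pool is (4, 2, 6, 4)
  run P1 (needs (3, 2, 1, 4), free (4, 2, 6, 4)); after release of (1, 0, 1, 1) the pool is (5, 2, 7, 5)
  run P2 (needs (4, 1, 5, 4), free (5, 2, 7, 5)); after release of (0, 0, 1, 1) the pool is (5, 2, 8, 6)
  run P4 (needs (4, 2, 7, 6), free (5, 2, 8, 6)); after release of (1, 1, 0, 2) the pool is (6, 3, 8, 8)
  run P5 (needs (6, 3, 3, 8), free (6, 3, 8, 8)); after release of (0, 0, 3, 2) the pool is (6, 3, 11, 10)
  run P8 (needs (6, 2, 7, 8), free (6, 3, 11, 10)); after release of (0, 2, 2, 1) the pool is (6, 5, 13, 11)
(3) The exact count: 4 of the possible complete orderings are safe sequences.


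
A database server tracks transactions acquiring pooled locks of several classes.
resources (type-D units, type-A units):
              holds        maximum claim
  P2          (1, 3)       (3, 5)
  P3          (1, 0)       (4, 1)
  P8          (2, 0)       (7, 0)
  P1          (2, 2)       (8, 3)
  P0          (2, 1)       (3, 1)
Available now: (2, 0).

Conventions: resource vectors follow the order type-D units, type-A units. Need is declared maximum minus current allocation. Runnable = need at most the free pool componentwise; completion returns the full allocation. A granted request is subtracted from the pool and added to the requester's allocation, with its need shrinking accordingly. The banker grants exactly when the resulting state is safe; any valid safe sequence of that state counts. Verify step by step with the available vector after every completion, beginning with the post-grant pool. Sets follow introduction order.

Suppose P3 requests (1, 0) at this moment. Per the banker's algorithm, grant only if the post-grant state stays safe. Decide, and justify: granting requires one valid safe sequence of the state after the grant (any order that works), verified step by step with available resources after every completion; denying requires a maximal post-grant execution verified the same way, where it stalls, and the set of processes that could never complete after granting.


GRANT. The post-grant state is safe; one safe sequence: P0, P3, P8, P1, P2.
Key observation: even at the reduced pool (1, 0), P0 fits immediately, so safety survives the grant.
Verifying the post-grant state step by step:
  pool = (1, 0)
  P0: need (1, 0) fits (1, 0); releases (2, 1), pool now (3, 1)
  P3: need (2, 1) fits (3, 1); releases (2, 0), pool now (5, 1)
  P8: need (5, 0) fits (5, 1); releases (2, 0), pool now (7, 1)
  P1: need (6, 1) fits (7, 1); releases (2, 2), pool now (9, 3)
  P2: need (2, 2) fits (9, 3); releases (1, 3), pool now (10, 6)


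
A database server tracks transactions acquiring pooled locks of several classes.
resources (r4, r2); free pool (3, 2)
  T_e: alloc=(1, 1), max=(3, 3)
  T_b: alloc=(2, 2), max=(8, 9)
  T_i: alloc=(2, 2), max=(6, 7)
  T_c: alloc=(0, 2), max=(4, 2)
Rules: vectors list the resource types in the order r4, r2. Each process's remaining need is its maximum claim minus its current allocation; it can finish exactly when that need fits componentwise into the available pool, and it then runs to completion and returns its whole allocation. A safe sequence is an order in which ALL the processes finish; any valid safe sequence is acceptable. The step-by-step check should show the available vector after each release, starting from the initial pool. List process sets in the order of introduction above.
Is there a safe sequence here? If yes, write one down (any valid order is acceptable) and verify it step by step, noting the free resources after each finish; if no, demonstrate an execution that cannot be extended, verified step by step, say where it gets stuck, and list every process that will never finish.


SAFE, for example via the order T_e, T_c, T_i, T_b.
Key observation: T_e is the earliest step where a requested resource binds exactly: need (2, 2), pool (3, 2) at its turn.
Verifying each step:
  pool = (3, 2)
  T_e needs (2, 2) <= (3, 2) -> finishes; pool += (1, 1) = (4, 3)
  T_c needs (4, 0) <= (4, 3) -> finishes; pool += (0, 2) = (4, 5)
  T_i needs (4, 5) <= (4, 5) -> finishes; pool += (2, 2) = (6, 7)
  T_b needs (6, 7) <= (6, 7) -> finishes; pool += (2, 2) = (8, 9)


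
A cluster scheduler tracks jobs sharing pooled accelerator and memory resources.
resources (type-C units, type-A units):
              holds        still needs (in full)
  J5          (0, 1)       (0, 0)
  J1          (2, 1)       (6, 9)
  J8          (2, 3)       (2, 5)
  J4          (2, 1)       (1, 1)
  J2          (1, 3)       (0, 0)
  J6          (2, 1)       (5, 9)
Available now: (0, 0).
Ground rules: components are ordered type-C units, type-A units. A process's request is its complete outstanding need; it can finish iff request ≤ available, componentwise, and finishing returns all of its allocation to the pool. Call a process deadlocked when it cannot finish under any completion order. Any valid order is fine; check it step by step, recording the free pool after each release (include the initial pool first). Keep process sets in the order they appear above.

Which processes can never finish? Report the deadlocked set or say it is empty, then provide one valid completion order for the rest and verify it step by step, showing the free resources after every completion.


Deadlocked: J1 and J6.
Key observation: once J2, J4, J5, J8 finish, the pool peaks at (5, 8) — and every remaining process still needs more type-A units than that.
One completion order for the rest: J2, J4, J5, J8. Verifying each step:
  pool = (0, 0)
  run J2 (needs (0, 0), free (0, 0)); after release of (1, 3) the pool is (1, 3)
  run J4 (needs (1, 1), free (1, 3)); after release of (2, 1) the pool is (3, 4)
  run J5 (needs (0, 0), free (3, 4)); after release of (0, 1) the pool is (3, 5)
  run J8 (needs (2, 5), free (3, 5)); after release of (2, 3) the pool is (5, 8)
The stuck group stays short no matter what:
  J1 still needs (6, 9) but only (5, 8) is free — short on type-C units and type-A units
  J6 still needs (5, 9) but only (5, 8) is free — short on type-A units


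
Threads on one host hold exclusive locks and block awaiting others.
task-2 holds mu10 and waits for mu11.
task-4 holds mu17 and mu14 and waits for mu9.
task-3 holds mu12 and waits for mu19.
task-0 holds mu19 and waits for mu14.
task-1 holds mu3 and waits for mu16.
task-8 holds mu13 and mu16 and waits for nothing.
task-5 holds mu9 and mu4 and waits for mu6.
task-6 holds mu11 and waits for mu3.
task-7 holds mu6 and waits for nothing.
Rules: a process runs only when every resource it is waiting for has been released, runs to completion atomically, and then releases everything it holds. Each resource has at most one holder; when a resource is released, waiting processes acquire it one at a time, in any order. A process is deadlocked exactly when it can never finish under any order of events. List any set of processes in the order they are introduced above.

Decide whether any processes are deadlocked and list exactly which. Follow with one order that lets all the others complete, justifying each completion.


Nothing here is deadlocked.
Key observation: every chain of waits terminates; starting from the processes that wait on nothing, all the rest unlock in turn.
One completion order for the rest: task-8, task-1, task-7, task-5, task-6, task-4, task-0, task-3, task-2.
Check, step by step:
  task-8: no waits; runs immediately, freeing mu13 and mu16
  task-1: everything it awaited (mu16) is free; runs, freeing mu3
  task-7: no waits; runs immediately, freeing mu6
  task-5: everything it awaited (mu6) is free; runs, freeing mu9 and mu4
  task-6: everything it awaited (mu3) is free; runs, freeing mu11
  task-4: everything it awaited (mu9) is free; runs, freeing mu17 and mu14
  task-0: everything it awaited (mu14) is free; runs, freeing mu19
  task-3: everything it awaited (mu19) is free; runs, freeing mu12
  task-2: everything it awaited (mu11) is free; runs, freeing mu10


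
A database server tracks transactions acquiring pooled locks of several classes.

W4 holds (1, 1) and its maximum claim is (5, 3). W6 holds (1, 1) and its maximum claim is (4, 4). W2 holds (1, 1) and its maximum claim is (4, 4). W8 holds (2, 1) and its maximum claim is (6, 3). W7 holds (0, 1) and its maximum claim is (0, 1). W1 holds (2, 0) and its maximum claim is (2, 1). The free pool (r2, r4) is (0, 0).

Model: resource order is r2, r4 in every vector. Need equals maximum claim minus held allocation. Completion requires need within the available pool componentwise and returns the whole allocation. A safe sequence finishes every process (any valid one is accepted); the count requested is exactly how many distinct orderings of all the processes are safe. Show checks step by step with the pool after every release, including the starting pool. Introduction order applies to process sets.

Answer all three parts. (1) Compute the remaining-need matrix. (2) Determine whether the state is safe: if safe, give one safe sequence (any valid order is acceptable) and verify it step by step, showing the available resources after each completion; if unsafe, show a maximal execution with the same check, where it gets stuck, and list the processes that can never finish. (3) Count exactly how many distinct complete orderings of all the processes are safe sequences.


(1) Need matrix, components ordered r2, r4:
  W4: (4, 2)
  W6: (3, 3)
  W2: (3, 3)
  W8: (4, 2)
  W7: (0, 0)
  W1: (0, 1)
(2) UNSAFE.
Key observation: no order helps: past W7, W1, the free pool tops out at (2, 1), below what each blocked process needs in r2.
Going as far as possible: W7, W1; after that, nothing fits. Step-by-step check:
  pool = (0, 0)
  W7 needs (0, 0) <= (0, 0) -> finishes; pool += (0, 1) = (0, 1)
  W1 needs (0, 1) <= (0, 1) -> finishes; pool += (2, 0) = (2, 1)
  W4 cannot run: need (4, 2) vs free (2, 1) (insufficient r2 and r4)
  W6 cannot run: need (3, 3) vs free (2, 1) (insufficient r2 and r4)
  W2 cannot run: need (3, 3) vs free (2, 1) (insufficient r2 and r4)
  W8 cannot run: need (4, 2) vs free (2, 1) (insufficient r2 and r4)
Permanently blocked: W4, W6, W2 and W8.
(3) Exactly 0 of the possible complete orderings are safe sequences.


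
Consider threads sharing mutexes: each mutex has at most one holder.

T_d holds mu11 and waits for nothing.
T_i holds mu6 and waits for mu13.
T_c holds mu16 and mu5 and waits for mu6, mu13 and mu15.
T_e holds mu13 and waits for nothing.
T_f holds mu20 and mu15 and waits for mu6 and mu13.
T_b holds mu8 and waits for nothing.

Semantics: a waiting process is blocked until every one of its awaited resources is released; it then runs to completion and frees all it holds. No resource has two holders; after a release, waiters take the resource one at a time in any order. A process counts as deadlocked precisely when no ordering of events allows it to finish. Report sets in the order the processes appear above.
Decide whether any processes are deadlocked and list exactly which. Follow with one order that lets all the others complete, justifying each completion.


No process is deadlocked.
Key observation: no waiting chain loops back on itself — every chain ends at a process that waits on nothing, so everyone eventually runs.
The rest can finish in the order T_e, T_d, T_i, T_f, T_b, T_c.
Walking it through:
  T_e waits on nothing -> runs at once and releases mu13
  T_d waits on nothing -> runs at once and releases mu11
  run T_i (all its waits — mu13 — are resolved); releases mu6
  run T_f (all its waits — mu6 and mu13 — are resolved); releases mu20 and mu15
  T_b waits on nothing -> runs at once and releases mu8
  run T_c (all its waits — mu6, mu13 and mu15 — are resolved); releases mu16 and mu5


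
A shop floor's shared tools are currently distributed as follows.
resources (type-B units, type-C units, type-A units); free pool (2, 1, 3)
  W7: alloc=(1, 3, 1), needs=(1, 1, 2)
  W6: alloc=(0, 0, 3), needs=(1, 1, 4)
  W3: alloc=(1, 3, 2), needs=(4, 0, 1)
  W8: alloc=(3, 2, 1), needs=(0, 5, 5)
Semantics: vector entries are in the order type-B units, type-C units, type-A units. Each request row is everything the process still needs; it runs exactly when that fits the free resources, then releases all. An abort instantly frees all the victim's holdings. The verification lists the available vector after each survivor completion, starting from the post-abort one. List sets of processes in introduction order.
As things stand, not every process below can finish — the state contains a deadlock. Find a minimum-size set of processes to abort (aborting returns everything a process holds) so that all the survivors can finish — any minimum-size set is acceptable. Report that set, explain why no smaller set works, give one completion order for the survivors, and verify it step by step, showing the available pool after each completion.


Abort W3.
Key observation: W8 could never have finished before the abort; with (1, 3, 2) returned by W3, it fits at step 3.
Why nothing smaller works: aborting no one leaves the state deadlocked as given.
The survivors complete as W7, W6, W8. Check, step by step (starting from the post-abort pool):
  pool = (3, 4, 5)
  run W7 (needs (1, 1, 2), free (3, 4, 5)); after release of (1, 3, 1) the pool is (4, 7, 6)
  run W6 (needs (1, 1, 4), free (4, 7, 6)); after release of (0, 0, 3) the pool is (4, 7, 9)
  run W8 (needs (0, 5, 5), free (4, 7, 9)); after release of (3, 2, 1) the pool is (7, 9, 10)


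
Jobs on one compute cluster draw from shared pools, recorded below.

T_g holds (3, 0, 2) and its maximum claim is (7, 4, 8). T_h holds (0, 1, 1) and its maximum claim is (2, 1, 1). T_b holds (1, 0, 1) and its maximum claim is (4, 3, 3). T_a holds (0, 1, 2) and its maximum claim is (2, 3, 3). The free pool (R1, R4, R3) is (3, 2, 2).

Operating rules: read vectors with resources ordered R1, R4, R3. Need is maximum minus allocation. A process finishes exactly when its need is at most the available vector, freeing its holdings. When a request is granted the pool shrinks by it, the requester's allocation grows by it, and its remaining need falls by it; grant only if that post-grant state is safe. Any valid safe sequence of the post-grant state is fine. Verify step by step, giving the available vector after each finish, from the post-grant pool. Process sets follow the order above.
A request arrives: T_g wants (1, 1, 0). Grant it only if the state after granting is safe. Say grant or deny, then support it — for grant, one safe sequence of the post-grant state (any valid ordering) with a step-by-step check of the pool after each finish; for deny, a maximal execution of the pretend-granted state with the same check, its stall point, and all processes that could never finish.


DENY — the pretend-granted state is unsafe.
Key observation: the pool after T_h, T_a is (2, 3, 5); every surviving request exceeds it in R1, so progress ends there.
Pretend the grant happened; the run T_h, T_a goes as far as possible. Walking it through:
  pool = (2, 1, 2)
  T_h: need (2, 0, 0) fits (2, 1, 2); releases (0, 1, 1), pool now (2, 2, 3)
  T_a: need (2, 2, 1) fits (2, 2, 3); releases (0, 1, 2), pool now (2, 3, 5)
  blocked: T_g wants (3, 3, 6), pool (2, 3, 5) — not enough R1 and R3
  blocked: T_b wants (3, 3, 2), pool (2, 3, 5) — not enough R1
Post-grant, the permanently blocked set is T_g and T_b.


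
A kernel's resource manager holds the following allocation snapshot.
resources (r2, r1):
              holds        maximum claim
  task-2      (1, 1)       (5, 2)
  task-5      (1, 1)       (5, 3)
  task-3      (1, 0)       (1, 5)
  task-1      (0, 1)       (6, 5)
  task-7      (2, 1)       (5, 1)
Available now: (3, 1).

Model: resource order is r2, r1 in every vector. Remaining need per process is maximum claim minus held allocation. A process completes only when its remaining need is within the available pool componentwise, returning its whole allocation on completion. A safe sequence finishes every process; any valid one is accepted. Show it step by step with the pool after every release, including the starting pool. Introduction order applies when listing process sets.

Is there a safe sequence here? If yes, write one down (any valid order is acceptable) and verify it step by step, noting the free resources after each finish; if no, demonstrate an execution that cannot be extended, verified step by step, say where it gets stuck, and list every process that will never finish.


SAFE — a valid safe sequence is task-7, task-5, task-2, task-1, task-3.
Key observation: at task-7 the run first touches a limit — (3, 0) against (3, 1), exact on a resource it actually requests.
Check, step by step:
  pool = (3, 1)
  task-7 needs (3, 0) <= (3, 1) -> finishes; pool += (2, 1) = (5, 2)
  task-5 needs (4, 2) <= (5, 2) -> finishes; pool += (1, 1) = (6, 3)
  task-2 needs (4, 1) <= (6, 3) -> finishes; pool += (1, 1) = (7, 4)
  task-1 needs (6, 4) <= (7, 4) -> finishes; pool += (0, 1) = (7, 5)
  task-3 needs (0, 5) <= (7, 5) -> finishes; pool += (1, 0) = (8, 5)


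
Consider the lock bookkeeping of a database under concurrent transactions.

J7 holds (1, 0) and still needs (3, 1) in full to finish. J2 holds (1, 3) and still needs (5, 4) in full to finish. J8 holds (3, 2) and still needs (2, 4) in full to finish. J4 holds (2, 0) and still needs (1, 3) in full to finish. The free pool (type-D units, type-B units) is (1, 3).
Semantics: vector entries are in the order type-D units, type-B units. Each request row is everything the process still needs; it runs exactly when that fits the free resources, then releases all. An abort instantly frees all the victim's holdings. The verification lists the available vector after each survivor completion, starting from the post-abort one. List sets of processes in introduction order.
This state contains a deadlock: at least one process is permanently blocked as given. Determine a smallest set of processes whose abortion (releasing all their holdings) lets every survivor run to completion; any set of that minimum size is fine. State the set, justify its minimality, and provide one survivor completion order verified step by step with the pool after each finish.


Abort J8.
Key observation: J2 was stuck for good until J8 gave back (3, 2); in the order shown it finishes at step 3.
No smaller set exists: with zero aborts the deadlock remains.
One survivor order: J4, J7, J2. Verifying each step (post-abort pool first):
  pool = (4, 5)
  run J4 (needs (1, 3), free (4, 5)); after release of (2, 0) the pool is (6, 5)
  run J7 (needs (3, 1), free (6, 5)); after release of (1, 0) the pool is (7, 5)
  run J2 (needs (5, 4), free (7, 5)); after release of (1, 3) the pool is (8, 8)


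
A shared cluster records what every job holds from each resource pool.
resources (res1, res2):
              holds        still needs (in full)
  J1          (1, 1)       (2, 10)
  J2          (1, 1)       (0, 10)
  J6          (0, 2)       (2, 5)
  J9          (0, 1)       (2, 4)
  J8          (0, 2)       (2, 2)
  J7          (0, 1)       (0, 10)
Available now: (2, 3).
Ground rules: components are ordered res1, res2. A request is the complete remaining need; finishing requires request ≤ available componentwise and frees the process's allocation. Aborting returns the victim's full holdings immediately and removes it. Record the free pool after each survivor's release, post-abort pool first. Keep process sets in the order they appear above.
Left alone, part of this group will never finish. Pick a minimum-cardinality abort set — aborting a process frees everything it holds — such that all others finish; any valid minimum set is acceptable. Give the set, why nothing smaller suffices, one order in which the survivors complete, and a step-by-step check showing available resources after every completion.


Minimum abort set: J2 and J7.
Key observation: the deadlocked J1 becomes finishable only because J2 and J7 released (1, 2); it completes at step 4 below.
No one abort is enough; case by case: J1 alone leaves J2 blocked (short on res2); J2 alone leaves J1 blocked (short on res2); J6 alone leaves J1 blocked (short on res2); J9 alone leaves J1 blocked (short on res2); J8 alone leaves J1 blocked (short on res2); J7 alone leaves J1 blocked (short on res2).
Survivors finish in the order: J8, J6, J9, J1. Verifying each step (pool after the aborts first):
  pool = (3, 5)
  run J8 (needs (2, 2), free (3, 5)); after release of (0, 2) the pool is (3, 7)
  run J6 (needs (2, 5), free (3, 7)); after release of (0, 2) the pool is (3, 9)
  run J9 (needs (2, 4), free (3, 9)); after release of (0, 1) the pool is (3, 10)
  run J1 (needs (2, 10), free (3, 10)); after release of (1, 1) the pool is (4, 11)


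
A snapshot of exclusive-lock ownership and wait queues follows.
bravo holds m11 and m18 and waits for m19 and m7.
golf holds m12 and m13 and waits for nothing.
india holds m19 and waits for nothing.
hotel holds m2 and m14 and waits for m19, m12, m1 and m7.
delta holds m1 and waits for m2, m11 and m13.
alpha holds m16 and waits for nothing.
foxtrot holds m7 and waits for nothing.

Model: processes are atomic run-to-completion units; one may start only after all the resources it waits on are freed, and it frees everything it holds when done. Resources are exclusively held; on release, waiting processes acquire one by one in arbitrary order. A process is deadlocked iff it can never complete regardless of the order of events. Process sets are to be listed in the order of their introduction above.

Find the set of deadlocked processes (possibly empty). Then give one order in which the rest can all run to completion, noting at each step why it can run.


Deadlocked: hotel and delta.
Key observation: the knot is the closed ring of waits hotel -> delta -> hotel; no other process is dragged down with it.
The rest can finish in the order india, foxtrot, alpha, golf, bravo.
Check, step by step:
  run india (it waits on nothing); releases m19
  run foxtrot (it waits on nothing); releases m7
  run alpha (it waits on nothing); releases m16
  run golf (it waits on nothing); releases m12 and m13
  bravo: everything it awaited (m19 and m7) is free; runs, freeing m11 and m18


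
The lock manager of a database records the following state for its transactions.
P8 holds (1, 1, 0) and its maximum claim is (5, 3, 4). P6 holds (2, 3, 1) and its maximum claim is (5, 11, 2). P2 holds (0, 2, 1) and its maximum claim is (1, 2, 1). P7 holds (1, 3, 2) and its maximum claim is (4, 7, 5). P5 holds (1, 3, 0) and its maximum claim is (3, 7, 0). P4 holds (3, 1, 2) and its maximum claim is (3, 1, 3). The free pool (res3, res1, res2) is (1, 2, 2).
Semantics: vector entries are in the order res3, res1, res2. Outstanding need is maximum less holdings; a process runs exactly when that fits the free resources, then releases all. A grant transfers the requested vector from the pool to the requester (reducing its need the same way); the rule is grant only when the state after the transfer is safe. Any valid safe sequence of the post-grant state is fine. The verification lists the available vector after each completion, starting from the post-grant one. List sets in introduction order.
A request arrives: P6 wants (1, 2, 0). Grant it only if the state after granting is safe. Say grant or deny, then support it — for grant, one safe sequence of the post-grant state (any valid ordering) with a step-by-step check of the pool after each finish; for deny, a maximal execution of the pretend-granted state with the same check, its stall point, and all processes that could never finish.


DENY — the pretend-granted state is unsafe.
Key observation: after P4, P2 the pool peaks at (3, 3, 5), and each blocked process is short somewhere: P8 on res3; P6 on res1; P7 on res1; P5 on res1.
On the post-grant state, P4, P2 is a maximal run — nothing extends it. Verifying each step:
  pool = (0, 0, 2)
  P4 needs (0, 0, 1) <= (0, 0, 2) -> finishes; pool += (3, 1, 2) = (3, 1, 4)
  P2 needs (1, 0, 0) <= (3, 1, 4) -> finishes; pool += (0, 2, 1) = (3, 3, 5)
  blocked: P8 wants (4, 2, 4), pool (3, 3, 5) — not enough res3
  blocked: P6 wants (2, 6, 1), pool (3, 3, 5) — not enough res1
  blocked: P7 wants (3, 4, 3), pool (3, 3, 5) — not enough res1
  blocked: P5 wants (2, 4, 0), pool (3, 3, 5) — not enough res1
Had the request been granted, P8, P6, P7 and P5 could never finish.


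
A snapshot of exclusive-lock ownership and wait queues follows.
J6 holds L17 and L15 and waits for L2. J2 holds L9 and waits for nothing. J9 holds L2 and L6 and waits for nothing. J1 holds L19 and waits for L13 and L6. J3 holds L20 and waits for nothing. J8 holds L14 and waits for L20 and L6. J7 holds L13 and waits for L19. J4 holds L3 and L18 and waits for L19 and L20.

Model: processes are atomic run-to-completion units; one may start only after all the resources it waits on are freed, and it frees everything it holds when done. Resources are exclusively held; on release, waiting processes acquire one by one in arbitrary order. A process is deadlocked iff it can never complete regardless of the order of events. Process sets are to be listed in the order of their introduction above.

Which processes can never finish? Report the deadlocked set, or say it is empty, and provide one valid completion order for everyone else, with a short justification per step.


Deadlocked: J1, J7 and J4.
Key observation: the knot is the closed ring of waits J1 -> J7 -> J1; J4 waits into the deadlock from upstream.
A valid finishing order for the others: J9, J3, J6, J8, J2.
Verifying each step:
  J9 waits on nothing -> runs at once and releases L2 and L6
  J3 waits on nothing -> runs at once and releases L20
  run J6 (all its waits — L2 — are resolved); releases L17 and L15
  run J8 (all its waits — L20 and L6 — are resolved); releases L14
  J2 waits on nothing -> runs at once and releases L9


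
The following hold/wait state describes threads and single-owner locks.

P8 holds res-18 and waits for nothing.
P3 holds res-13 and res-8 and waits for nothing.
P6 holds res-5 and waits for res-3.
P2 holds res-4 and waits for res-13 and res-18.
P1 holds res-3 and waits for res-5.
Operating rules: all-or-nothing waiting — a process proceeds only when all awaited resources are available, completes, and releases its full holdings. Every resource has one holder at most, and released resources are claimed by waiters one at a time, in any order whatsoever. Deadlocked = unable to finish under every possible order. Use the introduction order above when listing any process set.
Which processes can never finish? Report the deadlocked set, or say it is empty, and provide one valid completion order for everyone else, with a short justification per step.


The deadlocked set is P6 and P1.
Key observation: along P6 -> P1 -> P6, each member waits on what the next one holds — a deadlock; no other process is dragged down with it.
The rest can finish in the order P8, P3, P2.
Check, step by step:
  P8: no waits; runs immediately, freeing res-18
  P3: no waits; runs immediately, freeing res-13 and res-8
  P2 waits on res-13 and res-18 — all released -> runs and releases res-4
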